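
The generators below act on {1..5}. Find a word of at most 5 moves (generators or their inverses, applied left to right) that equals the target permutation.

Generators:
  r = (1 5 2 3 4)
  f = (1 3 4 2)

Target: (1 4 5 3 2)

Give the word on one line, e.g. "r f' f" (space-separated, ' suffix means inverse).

  after r': (1 4 3 2 5)
  after f': (1 3 4)(2 5)
  after f': (2 5 4)
  after r': (1 4 5 3 2)

r' f' f' r'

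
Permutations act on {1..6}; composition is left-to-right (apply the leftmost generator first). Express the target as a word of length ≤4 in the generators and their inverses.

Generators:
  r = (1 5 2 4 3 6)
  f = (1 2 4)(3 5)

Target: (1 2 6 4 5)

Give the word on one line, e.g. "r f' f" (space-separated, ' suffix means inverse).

r' f r f

  after r': (1 6 3 4 2 5)
  after f: (1 6 5 2 3)
  after r: (2 6)(3 5 4)
  after f: (1 2 6 4 5)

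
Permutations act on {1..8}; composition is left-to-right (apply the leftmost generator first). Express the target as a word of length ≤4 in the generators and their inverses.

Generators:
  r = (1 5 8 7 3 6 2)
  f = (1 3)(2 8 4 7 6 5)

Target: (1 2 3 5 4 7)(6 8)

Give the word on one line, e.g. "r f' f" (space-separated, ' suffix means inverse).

r f

  after r: (1 5 8 7 3 6 2)
  after f: (1 2 3 5 4 7)(6 8)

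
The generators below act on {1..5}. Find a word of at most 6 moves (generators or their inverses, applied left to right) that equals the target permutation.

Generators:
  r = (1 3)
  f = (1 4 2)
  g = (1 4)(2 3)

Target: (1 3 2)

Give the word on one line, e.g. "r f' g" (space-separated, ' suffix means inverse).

g r' f r g'

  after g: (1 4)(2 3)
  after r': (1 4 3 2)
  after f: (1 2 4 3)
  after r: (1 2 4)
  after g': (1 3 2)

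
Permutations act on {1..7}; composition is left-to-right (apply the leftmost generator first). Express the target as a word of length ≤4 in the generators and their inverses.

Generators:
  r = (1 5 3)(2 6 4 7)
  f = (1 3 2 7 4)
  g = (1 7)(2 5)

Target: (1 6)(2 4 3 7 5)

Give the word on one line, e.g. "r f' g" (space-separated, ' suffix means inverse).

f f r f

  after f: (1 3 2 7 4)
  after f: (1 2 4 3 7)
  after r: (1 6 4)(2 7 5 3)
  after f: (1 6)(2 4 3 7 5)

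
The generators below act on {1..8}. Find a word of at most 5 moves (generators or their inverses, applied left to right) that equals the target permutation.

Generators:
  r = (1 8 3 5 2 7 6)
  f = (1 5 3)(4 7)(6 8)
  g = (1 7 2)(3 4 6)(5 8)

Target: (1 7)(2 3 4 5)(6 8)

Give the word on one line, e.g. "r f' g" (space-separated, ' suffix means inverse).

f g f r'

  after f: (1 5 3)(4 7)(6 8)
  after g: (1 8 3 7 6 5 4 2)
  after f: (1 6 3 4 2 5 7 8)
  after r': (1 7)(2 3 4 5)(6 8)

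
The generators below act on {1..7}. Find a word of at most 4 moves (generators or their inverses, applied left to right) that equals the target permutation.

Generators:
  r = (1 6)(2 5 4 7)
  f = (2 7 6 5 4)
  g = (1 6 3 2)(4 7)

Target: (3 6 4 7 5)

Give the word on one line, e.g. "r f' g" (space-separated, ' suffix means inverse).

  after r': (1 6)(2 7 4 5)
  after g': (2 4 5 3 6)
  after r: (1 6 5 3)(2 7)
  after r: (3 6 4 7 5)

r' g' r r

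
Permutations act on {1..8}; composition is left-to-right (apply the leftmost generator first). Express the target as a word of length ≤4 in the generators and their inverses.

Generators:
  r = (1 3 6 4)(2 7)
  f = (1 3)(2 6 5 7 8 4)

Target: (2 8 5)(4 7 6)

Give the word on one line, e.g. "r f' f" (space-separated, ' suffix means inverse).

  after f: (1 3)(2 6 5 7 8 4)
  after f: (2 5 8)(4 6 7)
  after f: (1 3)(2 7)(4 5)(6 8)
  after f: (2 8 5)(4 7 6)

f f f f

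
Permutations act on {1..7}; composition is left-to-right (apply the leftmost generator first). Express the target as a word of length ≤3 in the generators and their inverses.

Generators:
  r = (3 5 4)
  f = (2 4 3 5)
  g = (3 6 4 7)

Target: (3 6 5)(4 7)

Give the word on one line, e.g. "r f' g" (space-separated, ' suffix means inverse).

  after g: (3 6 4 7)
  after r': (3 6 5)(4 7)

g r'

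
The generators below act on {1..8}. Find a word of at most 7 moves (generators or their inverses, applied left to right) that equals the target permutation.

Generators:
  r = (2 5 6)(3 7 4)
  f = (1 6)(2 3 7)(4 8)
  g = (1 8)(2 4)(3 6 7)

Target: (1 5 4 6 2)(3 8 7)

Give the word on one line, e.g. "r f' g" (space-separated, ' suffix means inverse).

r r f r r

  after r: (2 5 6)(3 7 4)
  after r: (2 6 5)(3 4 7)
  after f: (1 6 5 3 8 4 2)
  after r: (1 2)(3 8)(4 5 7)
  after r: (1 5 4 6 2)(3 8 7)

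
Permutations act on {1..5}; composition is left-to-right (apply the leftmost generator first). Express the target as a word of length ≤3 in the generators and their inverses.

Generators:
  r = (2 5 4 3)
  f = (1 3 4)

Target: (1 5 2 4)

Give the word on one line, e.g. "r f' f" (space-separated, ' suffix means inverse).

f' r' f

  after f': (1 4 3)
  after r': (1 5 2 3)
  after f: (1 5 2 4)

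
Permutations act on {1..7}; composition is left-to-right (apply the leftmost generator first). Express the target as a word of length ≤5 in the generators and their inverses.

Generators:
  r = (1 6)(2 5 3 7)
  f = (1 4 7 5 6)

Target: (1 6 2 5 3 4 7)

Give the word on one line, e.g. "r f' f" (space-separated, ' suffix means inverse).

  after f': (1 6 5 7 4)
  after r: (2 5)(3 7 4 6)
  after f': (1 6 3 4 5 2 7)
  after r: (3 4)(6 7)
  after r: (1 6 2 5 3 4 7)

f' r f' r r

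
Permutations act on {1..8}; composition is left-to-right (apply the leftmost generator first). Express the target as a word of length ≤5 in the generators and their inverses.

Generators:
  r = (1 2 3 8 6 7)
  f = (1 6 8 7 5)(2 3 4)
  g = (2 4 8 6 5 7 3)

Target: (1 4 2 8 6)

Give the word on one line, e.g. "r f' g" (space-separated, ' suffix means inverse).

g r f' r

  after g: (2 4 8 6 5 7 3)
  after r: (1 2 4 6 5)(7 8)
  after f': (1 4)(2 3)(6 7)
  after r: (1 4 2 8 6)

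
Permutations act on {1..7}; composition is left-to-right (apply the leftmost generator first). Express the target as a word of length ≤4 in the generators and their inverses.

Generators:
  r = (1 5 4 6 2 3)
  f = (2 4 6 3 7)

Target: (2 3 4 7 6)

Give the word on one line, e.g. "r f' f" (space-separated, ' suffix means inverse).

  after f': (2 7 3 6 4)
  after f': (2 3 4 7 6)

f' f'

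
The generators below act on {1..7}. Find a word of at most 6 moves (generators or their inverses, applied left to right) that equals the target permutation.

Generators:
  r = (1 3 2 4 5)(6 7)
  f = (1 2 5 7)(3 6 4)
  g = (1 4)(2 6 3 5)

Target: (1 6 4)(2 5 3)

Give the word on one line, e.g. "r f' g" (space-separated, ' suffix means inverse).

  after g': (1 4)(2 5 3 6)
  after r': (1 2 4 5)(3 7 6)
  after r': (1 3 6)
  after g': (1 6 4)(2 5 3)

g' r' r' g'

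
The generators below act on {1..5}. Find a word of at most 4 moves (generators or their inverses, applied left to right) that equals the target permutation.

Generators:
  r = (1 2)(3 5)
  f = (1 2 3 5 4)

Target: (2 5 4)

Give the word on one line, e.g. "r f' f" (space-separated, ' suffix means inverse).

  after f: (1 2 3 5 4)
  after r: (2 5 4)

f r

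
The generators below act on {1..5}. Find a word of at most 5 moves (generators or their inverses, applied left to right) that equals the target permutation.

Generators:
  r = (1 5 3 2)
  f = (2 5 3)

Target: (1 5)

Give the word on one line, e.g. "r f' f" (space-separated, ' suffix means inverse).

  after f: (2 5 3)
  after r: (1 5 2 3)
  after f': (1 2 5 3)
  after r': (1 3 2)
  after r': (1 5)

f r f' r' r'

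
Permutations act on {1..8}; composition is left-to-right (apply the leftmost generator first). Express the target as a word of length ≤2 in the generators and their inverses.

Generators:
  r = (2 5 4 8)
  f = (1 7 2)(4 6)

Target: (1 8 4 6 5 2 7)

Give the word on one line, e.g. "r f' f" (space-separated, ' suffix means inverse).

f' r'

  after f': (1 2 7)(4 6)
  after r': (1 8 4 6 5 2 7)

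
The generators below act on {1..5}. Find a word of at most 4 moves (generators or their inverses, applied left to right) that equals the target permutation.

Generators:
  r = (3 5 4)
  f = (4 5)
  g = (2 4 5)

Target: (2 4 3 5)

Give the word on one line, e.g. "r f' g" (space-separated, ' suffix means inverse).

  after r: (3 5 4)
  after g': (2 5)(3 4)
  after f': (2 4 3 5)

r g' f'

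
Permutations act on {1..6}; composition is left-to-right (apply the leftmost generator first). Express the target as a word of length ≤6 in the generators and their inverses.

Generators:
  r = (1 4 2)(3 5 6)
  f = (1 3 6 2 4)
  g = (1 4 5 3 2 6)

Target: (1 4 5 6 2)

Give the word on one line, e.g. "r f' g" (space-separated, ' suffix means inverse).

r r f r f

  after r: (1 4 2)(3 5 6)
  after r: (1 2 4)(3 6 5)
  after f: (1 4 3 2)(5 6)
  after r: (1 2 4 5 3)
  after f: (1 4 5 6 2)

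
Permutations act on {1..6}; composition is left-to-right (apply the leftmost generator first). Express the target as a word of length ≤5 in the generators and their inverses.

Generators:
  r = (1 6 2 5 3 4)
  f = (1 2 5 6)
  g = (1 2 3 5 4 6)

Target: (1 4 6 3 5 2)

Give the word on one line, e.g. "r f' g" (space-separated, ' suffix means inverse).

f' f' g

  after f': (1 6 5 2)
  after f': (1 5)(2 6)
  after g: (1 4 6 3 5 2)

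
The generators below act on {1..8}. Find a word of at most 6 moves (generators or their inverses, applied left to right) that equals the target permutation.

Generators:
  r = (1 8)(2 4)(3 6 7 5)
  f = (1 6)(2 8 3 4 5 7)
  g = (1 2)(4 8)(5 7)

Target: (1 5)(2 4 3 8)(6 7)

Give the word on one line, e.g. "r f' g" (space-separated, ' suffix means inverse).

  after g: (1 2)(4 8)(5 7)
  after f': (1 7 4 2 6)(3 8)
  after f': (1 5 4 7 3 2)
  after g': (1 7 3)(4 5 8)
  after r: (1 5)(2 4 3 8)(6 7)

g f' f' g' r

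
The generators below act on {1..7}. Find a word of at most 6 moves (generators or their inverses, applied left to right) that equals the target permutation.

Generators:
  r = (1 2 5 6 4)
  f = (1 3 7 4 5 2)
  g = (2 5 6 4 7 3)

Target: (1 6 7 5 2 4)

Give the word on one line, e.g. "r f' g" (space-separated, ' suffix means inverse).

r f' f' r' f

  after r: (1 2 5 6 4)
  after f': (1 5 6 7 3)(2 4)
  after f': (1 4 5 6 3 2 7)
  after r': (1 6 3)(2 7 4)
  after f: (1 6 7 5 2 4)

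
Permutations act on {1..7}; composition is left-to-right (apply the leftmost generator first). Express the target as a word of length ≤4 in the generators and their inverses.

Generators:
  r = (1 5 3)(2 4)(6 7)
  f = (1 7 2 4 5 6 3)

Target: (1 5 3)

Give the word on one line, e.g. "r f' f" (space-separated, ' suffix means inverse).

  after r: (1 5 3)(2 4)(6 7)
  after r: (1 3 5)
  after r: (2 4)(6 7)
  after r: (1 5 3)

r r r r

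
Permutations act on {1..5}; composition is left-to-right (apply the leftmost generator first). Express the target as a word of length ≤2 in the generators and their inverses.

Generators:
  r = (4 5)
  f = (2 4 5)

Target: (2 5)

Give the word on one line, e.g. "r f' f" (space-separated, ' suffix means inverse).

f r

  after f: (2 4 5)
  after r: (2 5)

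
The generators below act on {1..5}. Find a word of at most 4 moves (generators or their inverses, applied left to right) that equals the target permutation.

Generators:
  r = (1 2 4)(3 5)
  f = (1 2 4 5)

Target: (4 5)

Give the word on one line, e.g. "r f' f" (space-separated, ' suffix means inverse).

  after f: (1 2 4 5)
  after r: (1 4 3 5 2)
  after r: (4 5)

f r r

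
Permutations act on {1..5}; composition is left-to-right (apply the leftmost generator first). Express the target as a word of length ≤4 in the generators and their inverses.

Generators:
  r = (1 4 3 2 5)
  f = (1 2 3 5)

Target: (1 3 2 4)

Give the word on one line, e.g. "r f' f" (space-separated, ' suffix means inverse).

r r r f

  after r: (1 4 3 2 5)
  after r: (1 3 5 4 2)
  after r: (1 2 4 5 3)
  after f: (1 3 2 4)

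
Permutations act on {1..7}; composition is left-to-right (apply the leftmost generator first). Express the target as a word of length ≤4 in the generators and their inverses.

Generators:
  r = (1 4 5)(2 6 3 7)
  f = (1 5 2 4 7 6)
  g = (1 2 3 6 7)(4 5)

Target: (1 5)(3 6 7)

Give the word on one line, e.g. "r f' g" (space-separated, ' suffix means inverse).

f r f

  after f: (1 5 2 4 7 6)
  after r: (2 5 6 4)(3 7)
  after f: (1 5)(3 6 7)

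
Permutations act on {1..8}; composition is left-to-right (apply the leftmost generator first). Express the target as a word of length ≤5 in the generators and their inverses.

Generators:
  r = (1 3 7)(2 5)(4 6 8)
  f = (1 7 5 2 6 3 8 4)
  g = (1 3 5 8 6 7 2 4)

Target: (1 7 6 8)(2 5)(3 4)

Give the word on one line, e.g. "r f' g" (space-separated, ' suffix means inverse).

  after g: (1 3 5 8 6 7 2 4)
  after f': (1 6)(2 8)(3 7 5)
  after r': (1 4 8 5)(2 6 7)
  after g': (1 2 8 3)(4 5)
  after g': (1 7 6 8)(2 5)(3 4)

g f' r' g' g'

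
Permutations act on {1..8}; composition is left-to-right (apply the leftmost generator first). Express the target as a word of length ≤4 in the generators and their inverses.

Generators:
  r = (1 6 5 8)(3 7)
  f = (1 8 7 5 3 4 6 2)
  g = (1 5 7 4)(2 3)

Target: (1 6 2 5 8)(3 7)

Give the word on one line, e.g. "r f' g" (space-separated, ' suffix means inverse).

  after g': (1 4 7 5)(2 3)
  after f: (1 6 2 4 5 8 7 3)
  after g: (1 6 3 5 8 4 7 2)
  after g: (1 6 2 5 8)(3 7)

g' f g g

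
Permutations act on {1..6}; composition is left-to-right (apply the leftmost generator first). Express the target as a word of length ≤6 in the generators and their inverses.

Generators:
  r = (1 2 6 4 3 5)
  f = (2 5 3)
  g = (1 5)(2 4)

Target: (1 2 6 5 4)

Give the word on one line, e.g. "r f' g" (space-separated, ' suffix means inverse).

  after f': (2 3 5)
  after g: (1 5 4 2 3)
  after r': (1 3 5 6 2 4)
  after r': (1 4 5 2 6)
  after g': (1 2 6 5 4)

f' g r' r' g'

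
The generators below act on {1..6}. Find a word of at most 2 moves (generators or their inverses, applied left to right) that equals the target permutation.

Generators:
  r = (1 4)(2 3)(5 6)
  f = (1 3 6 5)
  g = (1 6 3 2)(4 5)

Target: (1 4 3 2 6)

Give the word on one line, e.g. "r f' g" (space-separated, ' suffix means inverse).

r' f

  after r': (1 4)(2 3)(5 6)
  after f: (1 4 3 2 6)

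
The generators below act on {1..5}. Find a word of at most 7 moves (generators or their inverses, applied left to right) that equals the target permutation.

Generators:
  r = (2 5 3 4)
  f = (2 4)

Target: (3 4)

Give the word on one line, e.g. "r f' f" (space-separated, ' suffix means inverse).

r f r' f f

  after r: (2 5 3 4)
  after f: (2 5 3)
  after r': (3 4)
  after f: (2 4 3)
  after f: (3 4)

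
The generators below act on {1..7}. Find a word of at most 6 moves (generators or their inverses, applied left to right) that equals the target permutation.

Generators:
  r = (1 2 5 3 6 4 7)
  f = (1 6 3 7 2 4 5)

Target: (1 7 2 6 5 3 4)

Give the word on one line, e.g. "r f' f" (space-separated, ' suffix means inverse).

f r f' f'

  after f: (1 6 3 7 2 4 5)
  after r: (1 4 3)(2 7 5)
  after f': (1 2 3 5 7 4 6)
  after f': (1 7 2 6 5 3 4)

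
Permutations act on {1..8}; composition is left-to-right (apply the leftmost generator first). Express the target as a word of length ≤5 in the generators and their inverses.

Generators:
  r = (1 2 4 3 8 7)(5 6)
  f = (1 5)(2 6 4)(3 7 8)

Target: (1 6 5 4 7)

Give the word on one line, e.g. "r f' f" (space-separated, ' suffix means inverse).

r f' f'

  after r: (1 2 4 3 8 7)(5 6)
  after f': (1 4 8 3 7 5 2 6)
  after f': (1 6 5 4 7)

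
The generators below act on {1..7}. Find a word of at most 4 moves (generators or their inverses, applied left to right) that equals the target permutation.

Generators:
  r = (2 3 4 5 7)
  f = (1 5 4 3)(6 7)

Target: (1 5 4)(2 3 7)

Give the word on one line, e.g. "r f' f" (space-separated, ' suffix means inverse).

f f r

  after f: (1 5 4 3)(6 7)
  after f: (1 4)(3 5)
  after r: (1 5 4)(2 3 7)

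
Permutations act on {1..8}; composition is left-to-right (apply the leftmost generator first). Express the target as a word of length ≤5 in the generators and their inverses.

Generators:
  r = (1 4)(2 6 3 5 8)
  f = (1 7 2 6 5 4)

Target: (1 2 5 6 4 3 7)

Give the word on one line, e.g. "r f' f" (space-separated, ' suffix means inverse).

  after r': (1 4)(2 8 5 3 6)
  after f': (1 5 3 2 8 6 7)
  after f': (1 6)(2 8)(3 7 4 5)
  after r': (1 2 5 6 4 3 7)

r' f' f' r'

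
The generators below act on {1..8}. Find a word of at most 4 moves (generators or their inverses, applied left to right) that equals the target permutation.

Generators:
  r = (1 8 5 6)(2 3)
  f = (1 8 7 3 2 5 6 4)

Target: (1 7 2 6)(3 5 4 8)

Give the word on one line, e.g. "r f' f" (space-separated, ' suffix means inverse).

f f

  after f: (1 8 7 3 2 5 6 4)
  after f: (1 7 2 6)(3 5 4 8)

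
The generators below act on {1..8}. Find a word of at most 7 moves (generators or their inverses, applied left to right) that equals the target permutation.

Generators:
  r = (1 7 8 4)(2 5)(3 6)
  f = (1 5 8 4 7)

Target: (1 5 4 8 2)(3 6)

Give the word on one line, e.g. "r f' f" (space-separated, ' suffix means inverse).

f' r' r' r' f'

  after f': (1 7 4 8 5)
  after r': (2 5 4 7 8)(3 6)
  after r': (1 4)(5 8)
  after r': (1 8 2 5 7)(3 6)
  after f': (1 5 4 8 2)(3 6)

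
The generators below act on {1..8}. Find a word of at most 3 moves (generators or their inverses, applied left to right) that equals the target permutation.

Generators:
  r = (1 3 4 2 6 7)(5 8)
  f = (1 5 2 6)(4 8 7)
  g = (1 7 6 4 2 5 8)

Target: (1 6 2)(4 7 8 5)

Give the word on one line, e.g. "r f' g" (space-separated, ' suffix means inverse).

g' f g

  after g': (1 8 5 2 4 6 7)
  after f: (1 7 5 6 4)(2 8)
  after g: (1 6 2)(4 7 8 5)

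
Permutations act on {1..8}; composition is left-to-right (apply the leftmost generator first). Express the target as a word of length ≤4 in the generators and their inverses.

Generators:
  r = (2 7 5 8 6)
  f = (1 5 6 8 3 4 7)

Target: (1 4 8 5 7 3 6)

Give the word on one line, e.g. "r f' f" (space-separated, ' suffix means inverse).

f' f'

  after f': (1 7 4 3 8 6 5)
  after f': (1 4 8 5 7 3 6)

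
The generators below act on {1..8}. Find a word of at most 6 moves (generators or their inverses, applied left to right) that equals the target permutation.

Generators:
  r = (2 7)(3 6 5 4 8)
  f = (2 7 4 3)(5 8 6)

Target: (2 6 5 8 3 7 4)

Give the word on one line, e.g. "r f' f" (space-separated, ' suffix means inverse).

f f r' r'

  after f: (2 7 4 3)(5 8 6)
  after f: (2 4)(3 7)(5 6 8)
  after r': (2 5 3)(4 7 8 6)
  after r': (2 6 5 8 3 7 4)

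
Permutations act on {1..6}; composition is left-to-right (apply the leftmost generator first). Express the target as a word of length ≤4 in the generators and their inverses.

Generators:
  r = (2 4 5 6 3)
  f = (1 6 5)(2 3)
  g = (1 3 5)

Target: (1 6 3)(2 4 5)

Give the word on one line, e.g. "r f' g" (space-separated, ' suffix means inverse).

g' r

  after g': (1 5 3)
  after r: (1 6 3)(2 4 5)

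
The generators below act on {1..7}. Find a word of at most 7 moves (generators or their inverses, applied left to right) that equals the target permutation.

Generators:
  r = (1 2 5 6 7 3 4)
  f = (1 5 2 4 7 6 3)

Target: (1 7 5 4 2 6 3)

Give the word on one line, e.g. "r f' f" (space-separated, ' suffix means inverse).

  after r': (1 4 3 7 6 5 2)
  after f: (1 7 3 6 2 5 4)
  after r: (1 3 7 4 2 6 5)
  after r: (1 4 5 2 7)
  after f: (1 7 5 4 2 6 3)

r' f r r f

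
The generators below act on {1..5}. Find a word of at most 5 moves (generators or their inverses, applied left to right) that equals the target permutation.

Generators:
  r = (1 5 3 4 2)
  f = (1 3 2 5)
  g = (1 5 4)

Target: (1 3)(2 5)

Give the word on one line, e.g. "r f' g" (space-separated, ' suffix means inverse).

g' r' g g

  after g': (1 4 5)
  after r': (1 3 5 2 4)
  after g: (1 3 4 5 2)
  after g: (1 3)(2 5)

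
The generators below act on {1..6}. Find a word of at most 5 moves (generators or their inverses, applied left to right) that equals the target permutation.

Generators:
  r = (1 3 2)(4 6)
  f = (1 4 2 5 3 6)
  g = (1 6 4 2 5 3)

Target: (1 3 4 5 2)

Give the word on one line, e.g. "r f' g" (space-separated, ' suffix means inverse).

f r' g' r

  after f: (1 4 2 5 3 6)
  after r': (1 6 2 5)(3 4)
  after g': (3 6 4 5)
  after r: (1 3 4 5 2)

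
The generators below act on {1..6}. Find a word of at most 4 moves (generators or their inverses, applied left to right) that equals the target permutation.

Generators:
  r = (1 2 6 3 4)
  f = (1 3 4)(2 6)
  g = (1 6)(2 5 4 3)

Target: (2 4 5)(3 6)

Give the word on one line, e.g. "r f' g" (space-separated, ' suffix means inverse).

  after r': (1 4 3 6 2)
  after f': (1 3 2 4)
  after r': (1 6 2 3)
  after g': (2 4 5)(3 6)

r' f' r' g'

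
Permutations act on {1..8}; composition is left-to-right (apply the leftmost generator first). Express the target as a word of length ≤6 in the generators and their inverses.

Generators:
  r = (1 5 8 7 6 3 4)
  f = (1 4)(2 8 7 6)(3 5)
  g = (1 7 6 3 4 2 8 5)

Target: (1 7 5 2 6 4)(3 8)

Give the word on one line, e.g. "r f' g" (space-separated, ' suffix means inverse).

f f r' f g

  after f: (1 4)(2 8 7 6)(3 5)
  after f: (2 7)(6 8)
  after r': (1 4 3 6 5)(2 8 7)
  after f: (2 7 8 6 3)(4 5)
  after g: (1 7 5 2 6 4)(3 8)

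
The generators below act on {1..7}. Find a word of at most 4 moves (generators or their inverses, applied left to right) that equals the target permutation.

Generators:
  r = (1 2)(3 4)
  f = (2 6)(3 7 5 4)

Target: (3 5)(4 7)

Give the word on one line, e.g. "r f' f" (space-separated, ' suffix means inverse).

  after f': (2 6)(3 4 5 7)
  after f': (3 5)(4 7)

f' f'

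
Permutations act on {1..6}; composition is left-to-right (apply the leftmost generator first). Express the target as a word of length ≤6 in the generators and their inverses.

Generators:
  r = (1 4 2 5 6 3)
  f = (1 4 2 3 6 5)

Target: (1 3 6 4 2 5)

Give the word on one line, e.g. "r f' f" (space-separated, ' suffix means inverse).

f' r' r' r' r'

  after f': (1 5 6 3 2 4)
  after r': (1 2)(3 4)
  after r': (1 4 6 5 2 3)
  after r': (2 6)(4 5)
  after r': (1 3 6 4 2 5)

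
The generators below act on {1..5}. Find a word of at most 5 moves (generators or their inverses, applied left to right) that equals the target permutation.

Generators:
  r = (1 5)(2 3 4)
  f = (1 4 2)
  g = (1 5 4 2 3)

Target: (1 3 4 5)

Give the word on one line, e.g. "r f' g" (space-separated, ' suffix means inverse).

  after g: (1 5 4 2 3)
  after r': (3 5)
  after g': (1 3)(2 4 5)
  after f: (1 3 4 5)

g r' g' f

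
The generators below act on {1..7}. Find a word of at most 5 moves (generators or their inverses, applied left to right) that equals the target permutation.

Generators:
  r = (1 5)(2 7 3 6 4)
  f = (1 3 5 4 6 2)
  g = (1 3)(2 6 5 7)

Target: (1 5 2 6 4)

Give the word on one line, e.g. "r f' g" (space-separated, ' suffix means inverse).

f g r

  after f: (1 3 5 4 6 2)
  after g: (2 3 7)(4 5)
  after r: (1 5 2 6 4)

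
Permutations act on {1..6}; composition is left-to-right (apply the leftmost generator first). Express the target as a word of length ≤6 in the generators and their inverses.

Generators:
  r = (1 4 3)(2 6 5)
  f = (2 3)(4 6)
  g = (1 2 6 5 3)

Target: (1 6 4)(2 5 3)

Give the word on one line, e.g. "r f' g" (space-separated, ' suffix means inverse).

r f r f' r'

  after r: (1 4 3)(2 6 5)
  after f: (1 6 5 3)(2 4)
  after r: (1 5)(2 3 4 6)
  after f': (1 5)(3 6)
  after r': (1 6 4)(2 5 3)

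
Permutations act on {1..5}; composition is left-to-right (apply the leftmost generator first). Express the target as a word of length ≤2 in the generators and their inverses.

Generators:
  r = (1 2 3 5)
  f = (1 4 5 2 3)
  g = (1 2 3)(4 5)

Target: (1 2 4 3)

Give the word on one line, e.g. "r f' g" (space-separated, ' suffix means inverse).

  after f': (1 3 2 5 4)
  after g': (1 2 4 3)

f' g'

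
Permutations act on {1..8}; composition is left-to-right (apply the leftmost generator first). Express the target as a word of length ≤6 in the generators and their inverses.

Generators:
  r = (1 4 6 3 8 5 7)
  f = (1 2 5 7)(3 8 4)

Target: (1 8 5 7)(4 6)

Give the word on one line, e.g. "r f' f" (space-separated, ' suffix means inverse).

  after r: (1 4 6 3 8 5 7)
  after f': (1 8 2)(4 6)
  after f': (1 3 4 6 8)(2 7 5)
  after f': (1 4 6 3 8 7 2 5)
  after f': (1 8 5 7)(4 6)

r f' f' f' f'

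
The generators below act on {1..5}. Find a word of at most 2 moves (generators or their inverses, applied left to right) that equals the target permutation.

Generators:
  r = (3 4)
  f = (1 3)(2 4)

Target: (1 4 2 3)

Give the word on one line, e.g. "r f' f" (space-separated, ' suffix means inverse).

  after f': (1 3)(2 4)
  after r': (1 4 2 3)

f' r'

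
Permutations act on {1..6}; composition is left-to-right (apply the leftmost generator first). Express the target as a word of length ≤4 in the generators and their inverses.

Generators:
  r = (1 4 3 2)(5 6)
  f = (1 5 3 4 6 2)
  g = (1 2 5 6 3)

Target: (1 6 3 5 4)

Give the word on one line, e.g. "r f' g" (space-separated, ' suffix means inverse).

f f g'

  after f: (1 5 3 4 6 2)
  after f: (1 3 6)(2 5 4)
  after g': (1 6 3 5 4)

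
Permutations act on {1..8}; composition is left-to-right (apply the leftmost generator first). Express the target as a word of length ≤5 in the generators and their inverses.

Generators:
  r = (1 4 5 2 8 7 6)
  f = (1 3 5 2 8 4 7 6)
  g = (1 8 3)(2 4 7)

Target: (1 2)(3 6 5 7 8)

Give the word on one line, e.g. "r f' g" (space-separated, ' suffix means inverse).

  after r': (1 6 7 8 2 5 4)
  after g': (1 6 4 3 8 7)(2 5)
  after g': (1 6 2 5 7 3)(4 8)
  after f': (1 7)(2 3 6 5 4)
  after g: (1 2)(3 6 5 7 8)

r' g' g' f' g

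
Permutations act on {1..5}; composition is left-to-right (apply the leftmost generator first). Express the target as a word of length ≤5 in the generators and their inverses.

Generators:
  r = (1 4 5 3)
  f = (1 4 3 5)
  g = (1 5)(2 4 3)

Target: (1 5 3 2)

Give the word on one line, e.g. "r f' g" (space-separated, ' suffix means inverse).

g f r f r'

  after g: (1 5)(2 4 3)
  after f: (2 3)(4 5)
  after r: (1 4 3 2)
  after f: (1 3 2 4 5)
  after r': (1 5 3 2)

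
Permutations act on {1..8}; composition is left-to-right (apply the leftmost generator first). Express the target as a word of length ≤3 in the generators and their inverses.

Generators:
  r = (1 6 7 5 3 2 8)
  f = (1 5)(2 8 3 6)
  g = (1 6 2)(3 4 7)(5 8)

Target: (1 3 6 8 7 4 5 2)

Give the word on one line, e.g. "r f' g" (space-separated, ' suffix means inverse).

  after g': (1 2 6)(3 7 4)(5 8)
  after r': (1 3 6 8 7 4 5 2)

g' r'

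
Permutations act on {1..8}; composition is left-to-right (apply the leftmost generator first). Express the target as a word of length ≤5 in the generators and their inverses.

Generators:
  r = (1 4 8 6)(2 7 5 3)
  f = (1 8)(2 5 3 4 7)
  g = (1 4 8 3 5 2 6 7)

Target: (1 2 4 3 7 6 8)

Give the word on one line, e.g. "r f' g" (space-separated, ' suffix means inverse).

r' r' f g' r'

  after r': (1 6 8 4)(2 3 5 7)
  after r': (1 8)(2 5)(3 7)(4 6)
  after f: (2 3)(4 6 7)
  after g': (1 7)(2 8 4)(3 5)
  after r': (1 2 4 3 7 6 8)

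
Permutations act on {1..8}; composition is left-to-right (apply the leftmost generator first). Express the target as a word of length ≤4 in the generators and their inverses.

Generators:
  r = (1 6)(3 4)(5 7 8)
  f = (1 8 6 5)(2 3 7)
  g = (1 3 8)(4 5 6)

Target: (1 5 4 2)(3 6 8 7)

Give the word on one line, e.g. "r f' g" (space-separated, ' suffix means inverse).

f g r f

  after f: (1 8 6 5)(2 3 7)
  after g: (2 8 4 5 3 7)
  after r: (1 6)(2 5 4 7)(3 8)
  after f: (1 5 4 2)(3 6 8 7)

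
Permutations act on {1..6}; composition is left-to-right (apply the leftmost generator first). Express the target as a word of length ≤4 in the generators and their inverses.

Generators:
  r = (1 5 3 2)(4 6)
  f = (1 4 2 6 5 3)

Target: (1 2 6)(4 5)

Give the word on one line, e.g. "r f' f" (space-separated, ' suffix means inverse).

  after f': (1 3 5 6 2 4)
  after r: (1 2 6)(4 5)

f' r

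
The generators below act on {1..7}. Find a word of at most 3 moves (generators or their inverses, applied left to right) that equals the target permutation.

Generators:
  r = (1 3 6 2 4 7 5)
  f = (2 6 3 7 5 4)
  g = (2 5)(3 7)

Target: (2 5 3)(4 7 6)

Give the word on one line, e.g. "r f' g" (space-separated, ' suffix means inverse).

f' f'

  after f': (2 4 5 7 3 6)
  after f': (2 5 3)(4 7 6)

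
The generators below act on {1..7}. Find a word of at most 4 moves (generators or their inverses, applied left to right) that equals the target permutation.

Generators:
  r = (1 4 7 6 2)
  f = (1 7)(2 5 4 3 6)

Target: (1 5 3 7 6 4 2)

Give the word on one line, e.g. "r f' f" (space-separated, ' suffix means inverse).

f' r' f'

  after f': (1 7)(2 6 3 4 5)
  after r': (1 4 5 6 3)(2 7)
  after f': (1 5 3 7 6 4 2)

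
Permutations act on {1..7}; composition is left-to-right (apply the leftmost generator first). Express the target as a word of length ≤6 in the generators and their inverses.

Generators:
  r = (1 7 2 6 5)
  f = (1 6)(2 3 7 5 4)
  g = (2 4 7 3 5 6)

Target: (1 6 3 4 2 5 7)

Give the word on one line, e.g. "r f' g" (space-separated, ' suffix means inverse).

f f g r' g

  after f: (1 6)(2 3 7 5 4)
  after f: (2 7 4 3 5)
  after g: (2 3 6)(4 5)
  after r': (1 5 4 6 7)(2 3)
  after g: (1 6 3 4 2 5 7)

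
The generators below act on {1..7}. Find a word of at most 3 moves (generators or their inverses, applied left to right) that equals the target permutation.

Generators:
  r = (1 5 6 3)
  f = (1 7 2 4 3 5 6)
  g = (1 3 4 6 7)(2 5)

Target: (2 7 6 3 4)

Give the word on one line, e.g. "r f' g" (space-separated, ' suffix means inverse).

f' r' r'

  after f': (1 6 5 3 4 2 7)
  after r': (1 5 6)(2 7 3 4)
  after r': (2 7 6 3 4)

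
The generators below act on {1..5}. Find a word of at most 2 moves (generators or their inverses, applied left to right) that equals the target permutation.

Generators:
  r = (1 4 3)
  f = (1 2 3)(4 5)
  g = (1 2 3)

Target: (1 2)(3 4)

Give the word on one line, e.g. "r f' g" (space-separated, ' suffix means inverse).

g r

  after g: (1 2 3)
  after r: (1 2)(3 4)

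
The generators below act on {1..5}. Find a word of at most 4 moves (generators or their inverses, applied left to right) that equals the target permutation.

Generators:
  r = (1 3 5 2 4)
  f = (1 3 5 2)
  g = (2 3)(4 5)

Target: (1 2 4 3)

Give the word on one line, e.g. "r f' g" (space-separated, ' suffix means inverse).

g f g'

  after g: (2 3)(4 5)
  after f: (1 3)(2 5 4)
  after g': (1 2 4 3)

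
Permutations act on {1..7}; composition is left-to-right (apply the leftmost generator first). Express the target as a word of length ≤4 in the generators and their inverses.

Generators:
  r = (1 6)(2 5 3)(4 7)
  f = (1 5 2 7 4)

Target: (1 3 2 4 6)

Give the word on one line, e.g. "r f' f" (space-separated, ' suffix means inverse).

f r

  after f: (1 5 2 7 4)
  after r: (1 3 2 4 6)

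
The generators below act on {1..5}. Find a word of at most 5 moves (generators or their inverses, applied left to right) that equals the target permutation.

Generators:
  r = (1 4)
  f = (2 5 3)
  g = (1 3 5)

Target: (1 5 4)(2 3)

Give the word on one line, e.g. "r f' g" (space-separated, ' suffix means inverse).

g f' r r r

  after g: (1 3 5)
  after f': (1 5)(2 3)
  after r: (1 5 4)(2 3)
  after r: (1 5)(2 3)
  after r: (1 5 4)(2 3)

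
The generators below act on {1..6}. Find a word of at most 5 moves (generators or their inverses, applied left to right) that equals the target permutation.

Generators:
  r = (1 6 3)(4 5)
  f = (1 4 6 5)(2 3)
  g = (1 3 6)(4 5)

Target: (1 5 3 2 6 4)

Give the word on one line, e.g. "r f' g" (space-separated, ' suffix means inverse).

  after f': (1 5 6 4)(2 3)
  after r: (1 4 6 5 3 2)
  after f: (1 6)(2 4 5)
  after f: (1 5 3 2 6 4)

f' r f f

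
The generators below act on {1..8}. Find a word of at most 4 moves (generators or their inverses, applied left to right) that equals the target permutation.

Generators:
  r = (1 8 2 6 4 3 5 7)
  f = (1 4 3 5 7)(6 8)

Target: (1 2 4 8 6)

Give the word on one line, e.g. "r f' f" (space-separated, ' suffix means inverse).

  after r: (1 8 2 6 4 3 5 7)
  after f': (1 6)(2 8)
  after f': (1 8 2 6 7 5 3 4)
  after r: (1 2 4 8 6)

r f' f' r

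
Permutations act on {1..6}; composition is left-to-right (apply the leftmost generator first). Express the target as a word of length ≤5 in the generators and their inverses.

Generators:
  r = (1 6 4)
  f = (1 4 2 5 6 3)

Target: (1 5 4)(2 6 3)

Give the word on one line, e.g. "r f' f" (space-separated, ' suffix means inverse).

  after r': (1 4 6)
  after f: (1 2 5 6 4 3)
  after r': (1 2 5)(3 4)
  after f: (1 5 4)(2 6 3)

r' f r' f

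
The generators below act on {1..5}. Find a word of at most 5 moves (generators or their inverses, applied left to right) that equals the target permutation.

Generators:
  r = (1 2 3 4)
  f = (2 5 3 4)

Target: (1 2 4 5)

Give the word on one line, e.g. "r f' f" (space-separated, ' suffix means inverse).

f r r f' f'

  after f: (2 5 3 4)
  after r: (1 2 5 4 3)
  after r: (1 3 2 5)
  after f': (1 5)(3 4)
  after f': (1 2 4 5)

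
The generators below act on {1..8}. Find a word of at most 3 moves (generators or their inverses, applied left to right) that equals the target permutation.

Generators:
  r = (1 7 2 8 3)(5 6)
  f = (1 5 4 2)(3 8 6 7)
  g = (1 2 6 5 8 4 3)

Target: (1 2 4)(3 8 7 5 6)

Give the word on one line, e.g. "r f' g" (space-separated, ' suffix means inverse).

  after r: (1 7 2 8 3)(5 6)
  after g: (1 7 6 8)(2 4 3)
  after r: (1 2 4)(3 8 7 5 6)

r g r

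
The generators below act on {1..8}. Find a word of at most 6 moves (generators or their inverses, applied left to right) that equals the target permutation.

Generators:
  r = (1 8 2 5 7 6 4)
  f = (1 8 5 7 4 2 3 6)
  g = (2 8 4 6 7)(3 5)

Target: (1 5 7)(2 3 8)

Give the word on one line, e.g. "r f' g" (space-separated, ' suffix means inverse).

r r g' f'

  after r: (1 8 2 5 7 6 4)
  after r: (1 2 7 4 8 5 6)
  after g': (1 7 8 3 5 4 2 6)
  after f': (1 5 7)(2 3 8)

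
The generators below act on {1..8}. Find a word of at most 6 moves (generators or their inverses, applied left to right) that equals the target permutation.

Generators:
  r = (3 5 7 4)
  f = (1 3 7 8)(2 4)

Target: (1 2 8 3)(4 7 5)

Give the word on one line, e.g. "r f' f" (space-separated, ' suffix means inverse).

  after r: (3 5 7 4)
  after r: (3 7)(4 5)
  after f: (1 3 8)(2 4 5)
  after r': (1 4 3 8)(2 7 5)
  after f: (1 2 8 3)(4 7 5)

r r f r' f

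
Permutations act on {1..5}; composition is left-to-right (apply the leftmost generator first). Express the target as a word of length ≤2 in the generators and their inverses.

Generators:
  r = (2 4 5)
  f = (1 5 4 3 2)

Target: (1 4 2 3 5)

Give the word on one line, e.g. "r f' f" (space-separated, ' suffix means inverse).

f' r

  after f': (1 2 3 4 5)
  after r: (1 4 2 3 5)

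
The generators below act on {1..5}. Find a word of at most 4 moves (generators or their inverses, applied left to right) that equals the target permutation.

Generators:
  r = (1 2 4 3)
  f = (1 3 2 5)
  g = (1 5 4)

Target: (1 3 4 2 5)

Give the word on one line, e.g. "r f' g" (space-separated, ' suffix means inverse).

  after g': (1 4 5)
  after f: (1 4)(2 5 3)
  after r: (1 3 4 2 5)

g' f r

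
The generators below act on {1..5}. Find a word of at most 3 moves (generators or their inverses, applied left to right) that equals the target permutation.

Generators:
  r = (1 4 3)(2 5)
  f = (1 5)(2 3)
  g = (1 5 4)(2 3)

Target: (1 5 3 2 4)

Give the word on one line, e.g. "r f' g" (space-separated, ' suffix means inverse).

  after f: (1 5)(2 3)
  after r: (1 2)(3 5 4)
  after r: (1 5 3 2 4)

f r r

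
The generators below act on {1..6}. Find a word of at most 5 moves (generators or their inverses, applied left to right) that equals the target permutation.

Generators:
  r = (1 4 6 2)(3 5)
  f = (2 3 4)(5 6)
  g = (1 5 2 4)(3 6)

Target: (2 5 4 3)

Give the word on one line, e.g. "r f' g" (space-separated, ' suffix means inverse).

f' f' f' r g

  after f': (2 4 3)(5 6)
  after f': (2 3 4)
  after f': (5 6)
  after r: (1 4 6 3 5 2)
  after g: (2 5 4 3)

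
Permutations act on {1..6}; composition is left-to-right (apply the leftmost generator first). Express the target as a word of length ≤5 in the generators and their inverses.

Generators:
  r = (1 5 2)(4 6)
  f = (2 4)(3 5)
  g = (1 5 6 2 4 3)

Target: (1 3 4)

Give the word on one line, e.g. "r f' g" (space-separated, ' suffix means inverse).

f g f' r

  after f: (2 4)(3 5)
  after g: (1 5)(2 3 6)
  after f': (1 3 6 4 2 5)
  after r: (1 3 4)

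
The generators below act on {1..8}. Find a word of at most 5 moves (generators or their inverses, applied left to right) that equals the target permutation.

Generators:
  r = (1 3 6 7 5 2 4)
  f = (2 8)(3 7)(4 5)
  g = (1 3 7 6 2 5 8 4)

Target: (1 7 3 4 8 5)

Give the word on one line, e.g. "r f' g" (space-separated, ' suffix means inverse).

  after r': (1 4 2 5 7 6 3)
  after f': (1 5 3)(2 4 8)(6 7)
  after r': (1 7 3 4 8 5)

r' f' r'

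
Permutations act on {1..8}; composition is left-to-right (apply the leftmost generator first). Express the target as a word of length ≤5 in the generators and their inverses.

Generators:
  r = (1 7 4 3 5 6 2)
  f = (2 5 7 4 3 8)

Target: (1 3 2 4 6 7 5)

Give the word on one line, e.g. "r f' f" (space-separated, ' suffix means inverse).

  after r': (1 2 6 5 3 4 7)
  after r': (1 6 3 7 2 5 4)
  after r': (1 5 7 6 4 2 3)
  after r': (1 3 2 4 6 7 5)

r' r' r' r'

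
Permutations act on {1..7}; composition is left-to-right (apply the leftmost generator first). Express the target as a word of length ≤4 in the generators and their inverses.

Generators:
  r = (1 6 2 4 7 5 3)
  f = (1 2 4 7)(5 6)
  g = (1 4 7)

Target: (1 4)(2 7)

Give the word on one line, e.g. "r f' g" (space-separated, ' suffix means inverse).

  after g': (1 7 4)
  after f: (2 4)(5 6)
  after g': (1 7 4 2)(5 6)
  after f': (1 4)(2 7)

g' f g' f'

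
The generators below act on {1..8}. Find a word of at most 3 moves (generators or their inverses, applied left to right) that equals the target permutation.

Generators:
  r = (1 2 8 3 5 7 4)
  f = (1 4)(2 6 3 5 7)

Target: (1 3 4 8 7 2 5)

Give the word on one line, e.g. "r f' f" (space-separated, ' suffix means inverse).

r r r

  after r: (1 2 8 3 5 7 4)
  after r: (1 8 5 4 2 3 7)
  after r: (1 3 4 8 7 2 5)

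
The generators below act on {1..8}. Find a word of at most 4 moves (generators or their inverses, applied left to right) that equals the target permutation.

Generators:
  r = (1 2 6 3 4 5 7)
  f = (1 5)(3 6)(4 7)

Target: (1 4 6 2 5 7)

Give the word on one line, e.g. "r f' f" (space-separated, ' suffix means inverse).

  after r': (1 7 5 4 3 6 2)
  after f: (1 4 6 2 5 7)

r' f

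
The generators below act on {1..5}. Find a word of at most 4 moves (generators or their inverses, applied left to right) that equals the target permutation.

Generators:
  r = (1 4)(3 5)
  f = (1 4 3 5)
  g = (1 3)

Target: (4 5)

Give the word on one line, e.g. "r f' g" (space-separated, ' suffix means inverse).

  after r': (1 4)(3 5)
  after f': (4 5)

r' f'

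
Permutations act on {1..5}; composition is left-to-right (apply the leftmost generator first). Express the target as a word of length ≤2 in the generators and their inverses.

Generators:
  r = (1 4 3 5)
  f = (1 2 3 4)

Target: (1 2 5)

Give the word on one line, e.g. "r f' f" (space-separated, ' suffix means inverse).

f r

  after f: (1 2 3 4)
  after r: (1 2 5)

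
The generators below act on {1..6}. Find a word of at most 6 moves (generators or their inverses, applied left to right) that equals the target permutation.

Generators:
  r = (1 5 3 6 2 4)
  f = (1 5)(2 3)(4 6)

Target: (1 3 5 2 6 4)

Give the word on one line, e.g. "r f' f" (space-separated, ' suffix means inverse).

r f' r' f r'

  after r: (1 5 3 6 2 4)
  after f': (2 6 3 4 5)
  after r': (1 4)(2 3)(5 6)
  after f: (1 6)(4 5)
  after r': (1 3 5 2 6 4)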